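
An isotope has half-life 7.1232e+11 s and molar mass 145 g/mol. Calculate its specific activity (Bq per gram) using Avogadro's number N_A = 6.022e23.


lambda = ln(2) / t_half = ln(2) / 7.1232e+11 = 9.730840e-13 /s
SA = lambda * N_A / M
SA = 9.730840e-13 * 6.022e23 / 145
SA = 4.0413e+09 Bq/g

4.0413e+09


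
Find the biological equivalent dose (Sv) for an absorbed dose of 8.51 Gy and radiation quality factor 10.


H = D * Q
H = 8.51 * 10
H = 85.100 Sv

85.100


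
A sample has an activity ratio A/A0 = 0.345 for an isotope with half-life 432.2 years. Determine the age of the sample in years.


lambda = ln(2) / t_half = ln(2) / 432.2 = 0.001603765 /yr
t = -ln(A/A0) / lambda
t = -ln(0.345) / 0.001603765
t = 663.57 yr

663.57


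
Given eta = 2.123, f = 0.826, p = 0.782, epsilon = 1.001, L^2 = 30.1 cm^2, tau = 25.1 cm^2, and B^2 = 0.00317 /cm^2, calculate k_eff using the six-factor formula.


k_inf = eta*f*p*eps = 2.123*0.826*0.782*1.001 = 1.372685
P_TNL = 1/(1 + L^2*B^2) = 1/(1 + 30.1*0.00317) = 0.9128944
P_FNL = exp(-B^2*tau) = exp(-0.00317*25.1) = 0.9235161
k_eff = k_inf * P_TNL * P_FNL = 1.372685 * 0.9128944 * 0.9235161
k_eff = 1.1573

1.1573


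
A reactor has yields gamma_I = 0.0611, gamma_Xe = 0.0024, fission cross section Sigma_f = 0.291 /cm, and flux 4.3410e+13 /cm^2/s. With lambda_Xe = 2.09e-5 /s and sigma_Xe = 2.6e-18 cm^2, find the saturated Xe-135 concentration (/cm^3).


Xe_eq = (gamma_I + gamma_Xe) * Sigma_f * phi / (lambda_Xe + sigma_Xe * phi)
Numerator = (0.0611 + 0.0024) * 0.291 * 4.3410e+13 = 8.021517e+11
Denominator = 2.09e-5 + 2.6e-18 * 4.3410e+13 = 1.337660e-04
Xe_eq = 8.021517e+11 / 1.337660e-04 = 5.9967e+15 /cm^3

5.9967e+15


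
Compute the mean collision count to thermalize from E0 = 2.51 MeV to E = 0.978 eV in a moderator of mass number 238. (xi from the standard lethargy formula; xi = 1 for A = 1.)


xi = 1 + (A-1)^2/(2A)*ln((A-1)/(A+1)) = 0.008379872 (for A = 238)
n = ln(E0/E) / xi
n = ln(2.51e6 / 0.978) / 0.008379872
n = ln(2.566462e+06) / 0.008379872 = 1761.1

1761.1


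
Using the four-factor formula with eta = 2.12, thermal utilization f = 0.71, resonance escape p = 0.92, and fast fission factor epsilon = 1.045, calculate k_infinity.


k_inf = eta * f * p * epsilon
k_inf = 2.12 * 0.71 * 0.92 * 1.045
k_inf = 1.4471

1.4471


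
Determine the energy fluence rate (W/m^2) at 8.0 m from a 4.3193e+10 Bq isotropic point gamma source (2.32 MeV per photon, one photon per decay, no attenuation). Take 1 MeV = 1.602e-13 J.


psi = A * E * 1.602e-13 / (4*pi*r^2)
psi = 4.3193e+10 * 2.32 * 1.602e-13 / (4*pi*8.0^2)
psi = 1.9961e-05 W/m^2

1.9961e-05


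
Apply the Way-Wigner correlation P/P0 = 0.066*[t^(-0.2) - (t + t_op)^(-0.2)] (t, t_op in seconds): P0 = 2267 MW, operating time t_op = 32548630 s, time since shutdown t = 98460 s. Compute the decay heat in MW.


P/P0 = 0.066 * [t^(-0.2) - (t + t_op)^(-0.2)]
P/P0 = 0.066 * [98460^(-0.2) - (98460 + 32548630)^(-0.2)]
P/P0 = 0.066 * [0.1003109 - 0.03142180] = 0.004546681
P = 2267 * 0.004546681 = 10.307 MW

10.307


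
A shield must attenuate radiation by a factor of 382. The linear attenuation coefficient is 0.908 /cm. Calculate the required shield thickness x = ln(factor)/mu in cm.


x = ln(factor) / mu
x = ln(382) / 0.908
x = 6.5478 cm

6.5478


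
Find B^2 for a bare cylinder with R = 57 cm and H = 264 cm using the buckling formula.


B^2 = (2.405/R)^2 + (pi/H)^2
B^2 = (2.405/57)^2 + (pi/264)^2
B^2 = 0.0019219 /cm^2

0.0019219


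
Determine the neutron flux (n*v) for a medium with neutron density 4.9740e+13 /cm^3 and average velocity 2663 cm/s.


phi = n * v
phi = 4.9740e+13 * 2663
phi = 1.3246e+17 /cm^2/s

1.3246e+17


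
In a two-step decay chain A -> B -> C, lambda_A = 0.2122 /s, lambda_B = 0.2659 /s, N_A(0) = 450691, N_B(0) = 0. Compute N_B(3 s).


N_B(t) = lambda_A * N_A0 / (lambda_B - lambda_A) * [exp(-lambda_A*t) - exp(-lambda_B*t)]
exp(-0.2122*3) = 0.5290883; exp(-0.2659*3) = 0.4503636
N_B = 0.2122 * 450691 / (0.2659 - 0.2122) * (0.5290883 - 0.4503636)
N_B = 140204

140204


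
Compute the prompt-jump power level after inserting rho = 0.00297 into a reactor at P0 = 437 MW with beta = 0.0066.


P1/P0 = beta / (beta - rho)
P1/P0 = 0.0066 / (0.0066 - 0.00297) = 1.818182
P1 = 437 * 1.818182 = 794.55 MW

794.55


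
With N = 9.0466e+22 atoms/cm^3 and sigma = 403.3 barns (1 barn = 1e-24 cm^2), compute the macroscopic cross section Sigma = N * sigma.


Sigma = N * sigma_barns * 1e-24
Sigma = 9.0466e+22 * 403.3 * 1e-24
Sigma = 36.485 /cm

36.485


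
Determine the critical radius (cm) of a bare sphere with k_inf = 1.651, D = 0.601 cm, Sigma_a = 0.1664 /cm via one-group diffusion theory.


L^2 = D / Sigma_a = 0.601 / 0.1664 = 3.611779 cm^2
B_m^2 = (k_inf - 1) / L^2 = (1.651 - 1) / 3.611779 = 0.1802436 /cm^2
For a bare sphere: B_g = pi/R, so R_c = pi / sqrt(B_m^2)
R_c = pi / sqrt(0.1802436) = 7.3998 cm

7.3998


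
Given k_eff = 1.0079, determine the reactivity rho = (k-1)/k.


rho = (k_eff - 1) / k_eff
rho = (1.0079 - 1) / 1.0079
rho = 0.0078381

0.0078381


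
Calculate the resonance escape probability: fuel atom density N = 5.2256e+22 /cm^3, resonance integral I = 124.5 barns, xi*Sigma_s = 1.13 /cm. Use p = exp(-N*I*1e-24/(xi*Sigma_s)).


p = exp(-N * I * 1e-24 / (xi*Sigma_s))
p = exp(-5.2256e+22 * 124.5 * 1e-24 / 1.13)
p = 0.0031593

0.0031593


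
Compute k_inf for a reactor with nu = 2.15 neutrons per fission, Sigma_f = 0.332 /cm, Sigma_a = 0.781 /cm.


k_inf = nu * Sigma_f / Sigma_a
k_inf = 2.15 * 0.332 / 0.781
k_inf = 0.91396

0.91396


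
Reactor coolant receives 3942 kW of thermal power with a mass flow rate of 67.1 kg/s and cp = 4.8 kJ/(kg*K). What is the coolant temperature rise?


dT = Q / (m_dot * cp)
dT = 3942 / (67.1 * 4.8)
dT = 12.239 C

12.239


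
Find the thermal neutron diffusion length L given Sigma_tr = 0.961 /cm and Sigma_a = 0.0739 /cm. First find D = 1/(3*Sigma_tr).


D = 1 / (3 * Sigma_tr) = 1 / (3 * 0.961) = 0.3468609 cm
L = sqrt(D / Sigma_a)
L = sqrt(0.3468609 / 0.0739)
L = 2.1665 cm

2.1665


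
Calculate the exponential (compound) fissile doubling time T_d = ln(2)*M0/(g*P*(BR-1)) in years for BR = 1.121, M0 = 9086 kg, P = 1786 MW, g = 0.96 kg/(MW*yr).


Breeding gain G = BR - 1 = 1.121 - 1 = 0.121
Fissile production rate = g * P * G = 0.96 * 1786 * 0.121 = 207.46176 kg/yr
T_d = ln(2) * M0 / (g * P * G)
T_d = ln(2) * 9086 / 207.46176 = 30.357 yr

30.357


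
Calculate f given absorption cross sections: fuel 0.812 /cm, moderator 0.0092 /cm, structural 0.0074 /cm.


f = Sigma_a_fuel / (Sigma_a_fuel + Sigma_a_mod + Sigma_a_other)
f = 0.812 / (0.812 + 0.0092 + 0.0074)
f = 0.97997

0.97997


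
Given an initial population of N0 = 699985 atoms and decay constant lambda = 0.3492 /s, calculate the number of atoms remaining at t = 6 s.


N = N0 * exp(-lambda * t)
N = 699985 * exp(-0.3492 * 6)
N = 86130

86130


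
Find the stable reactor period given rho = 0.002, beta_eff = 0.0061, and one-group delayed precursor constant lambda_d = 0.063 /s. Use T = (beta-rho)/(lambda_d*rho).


T = (beta - rho) / (lambda_d * rho)
T = (0.0061 - 0.002) / (0.063 * 0.002)
T = 32.540 s

32.540


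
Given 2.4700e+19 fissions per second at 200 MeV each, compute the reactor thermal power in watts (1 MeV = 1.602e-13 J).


P = fission_rate * E_MeV * 1.602e-13
P = 2.4700e+19 * 200 * 1.602e-13
P = 7.9139e+08 W

7.9139e+08


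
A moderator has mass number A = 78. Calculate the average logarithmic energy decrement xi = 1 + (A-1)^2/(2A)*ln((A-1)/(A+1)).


xi = 1 + (A-1)^2/(2A) * ln((A-1)/(A+1))
xi = 1 + (78-1)^2/(2*78) * ln((78-1)/(78 +1))
xi = 0.025423

0.025423


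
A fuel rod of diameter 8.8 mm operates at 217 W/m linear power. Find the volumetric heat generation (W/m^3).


r = D / 2 / 1000 = 8.8 / 2 / 1000 = 0.0044 m
q''' = q' / (pi * r^2)
q''' = 217 / (pi * 0.0044^2)
q''' = 3.5678e+06 W/m^3

3.5678e+06


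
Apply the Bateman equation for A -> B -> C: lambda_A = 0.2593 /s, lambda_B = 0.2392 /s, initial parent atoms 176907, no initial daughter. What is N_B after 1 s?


N_B(t) = lambda_A * N_A0 / (lambda_B - lambda_A) * [exp(-lambda_A*t) - exp(-lambda_B*t)]
exp(-0.2593*1) = 0.7715915; exp(-0.2392*1) = 0.7872574
N_B = 0.2593 * 176907 / (0.2392 - 0.2593) * (0.7715915 - 0.7872574)
N_B = 35753

35753


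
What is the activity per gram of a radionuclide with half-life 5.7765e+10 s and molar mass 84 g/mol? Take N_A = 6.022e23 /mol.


lambda = ln(2) / t_half = ln(2) / 5.7765e+10 = 1.199943e-11 /s
SA = lambda * N_A / M
SA = 1.199943e-11 * 6.022e23 / 84
SA = 8.6024e+10 Bq/g

8.6024e+10


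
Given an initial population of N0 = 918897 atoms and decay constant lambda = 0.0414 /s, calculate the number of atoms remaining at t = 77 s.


N = N0 * exp(-lambda * t)
N = 918897 * exp(-0.0414 * 77)
N = 37916

37916


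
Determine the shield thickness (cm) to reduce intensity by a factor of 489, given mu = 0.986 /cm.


x = ln(factor) / mu
x = ln(489) / 0.986
x = 6.2803 cm

6.2803


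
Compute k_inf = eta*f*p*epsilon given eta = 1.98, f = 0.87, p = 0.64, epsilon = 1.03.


k_inf = eta * f * p * epsilon
k_inf = 1.98 * 0.87 * 0.64 * 1.03
k_inf = 1.1355

1.1355


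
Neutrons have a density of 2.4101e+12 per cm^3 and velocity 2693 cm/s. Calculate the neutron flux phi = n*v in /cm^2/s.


phi = n * v
phi = 2.4101e+12 * 2693
phi = 6.4904e+15 /cm^2/s

6.4904e+15


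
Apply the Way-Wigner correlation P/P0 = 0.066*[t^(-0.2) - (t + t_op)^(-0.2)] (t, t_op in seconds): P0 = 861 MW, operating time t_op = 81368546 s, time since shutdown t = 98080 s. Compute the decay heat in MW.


P/P0 = 0.066 * [t^(-0.2) - (t + t_op)^(-0.2)]
P/P0 = 0.066 * [98080^(-0.2) - (98080 + 81368546)^(-0.2)]
P/P0 = 0.066 * [0.1003885 - 0.02617002] = 0.004898420
P = 861 * 0.004898420 = 4.2175 MW

4.2175


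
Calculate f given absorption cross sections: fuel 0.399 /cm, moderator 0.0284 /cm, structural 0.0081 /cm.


f = Sigma_a_fuel / (Sigma_a_fuel + Sigma_a_mod + Sigma_a_other)
f = 0.399 / (0.399 + 0.0284 + 0.0081)
f = 0.91619

0.91619


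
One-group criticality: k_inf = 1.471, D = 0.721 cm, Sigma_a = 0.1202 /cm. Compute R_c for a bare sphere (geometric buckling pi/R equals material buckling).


L^2 = D / Sigma_a = 0.721 / 0.1202 = 5.998336 cm^2
B_m^2 = (k_inf - 1) / L^2 = (1.471 - 1) / 5.998336 = 0.07852178 /cm^2
For a bare sphere: B_g = pi/R, so R_c = pi / sqrt(B_m^2)
R_c = pi / sqrt(0.07852178) = 11.211 cm

11.211


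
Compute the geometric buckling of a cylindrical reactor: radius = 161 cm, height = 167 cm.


B^2 = (2.405/R)^2 + (pi/H)^2
B^2 = (2.405/161)^2 + (pi/167)^2
B^2 = 5.7703e-04 /cm^2

5.7703e-04


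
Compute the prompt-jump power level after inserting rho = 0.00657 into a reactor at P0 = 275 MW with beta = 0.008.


P1/P0 = beta / (beta - rho)
P1/P0 = 0.008 / (0.008 - 0.00657) = 5.594406
P1 = 275 * 5.594406 = 1538.5 MW

1538.5


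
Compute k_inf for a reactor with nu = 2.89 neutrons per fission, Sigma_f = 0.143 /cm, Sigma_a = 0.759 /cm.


k_inf = nu * Sigma_f / Sigma_a
k_inf = 2.89 * 0.143 / 0.759
k_inf = 0.54449

0.54449


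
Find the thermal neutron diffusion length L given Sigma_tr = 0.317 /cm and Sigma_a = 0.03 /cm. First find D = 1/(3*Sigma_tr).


D = 1 / (3 * Sigma_tr) = 1 / (3 * 0.317) = 1.051525 cm
L = sqrt(D / Sigma_a)
L = sqrt(1.051525 / 0.03)
L = 5.9204 cm

5.9204


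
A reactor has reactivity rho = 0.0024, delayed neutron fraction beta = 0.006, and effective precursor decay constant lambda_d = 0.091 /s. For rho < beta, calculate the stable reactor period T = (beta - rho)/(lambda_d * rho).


T = (beta - rho) / (lambda_d * rho)
T = (0.006 - 0.0024) / (0.091 * 0.0024)
T = 16.484 s

16.484


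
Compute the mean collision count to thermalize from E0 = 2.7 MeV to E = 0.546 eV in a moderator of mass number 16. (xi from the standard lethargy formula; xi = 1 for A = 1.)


xi = 1 + (A-1)^2/(2A)*ln((A-1)/(A+1)) = 0.1199467 (for A = 16)
n = ln(E0/E) / xi
n = ln(2.7e6 / 0.546) / 0.1199467
n = ln(4.945055e+06) / 0.1199467 = 128.51

128.51


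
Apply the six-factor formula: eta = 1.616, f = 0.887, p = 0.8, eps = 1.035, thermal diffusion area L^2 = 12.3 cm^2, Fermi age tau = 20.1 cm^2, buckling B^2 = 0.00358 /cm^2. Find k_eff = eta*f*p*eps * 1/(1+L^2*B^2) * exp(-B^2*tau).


k_inf = eta*f*p*eps = 1.616*0.887*0.8*1.035 = 1.186849
P_TNL = 1/(1 + L^2*B^2) = 1/(1 + 12.3*0.00358) = 0.9578232
P_FNL = exp(-B^2*tau) = exp(-0.00358*20.1) = 0.9305700
k_eff = k_inf * P_TNL * P_FNL = 1.186849 * 0.9578232 * 0.9305700
k_eff = 1.0579

1.0579


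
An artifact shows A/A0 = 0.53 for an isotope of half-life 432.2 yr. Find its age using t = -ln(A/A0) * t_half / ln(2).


lambda = ln(2) / t_half = ln(2) / 432.2 = 0.001603765 /yr
t = -ln(A/A0) / lambda
t = -ln(0.53) / 0.001603765
t = 395.87 yr

395.87


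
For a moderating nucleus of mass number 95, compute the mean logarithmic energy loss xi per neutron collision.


xi = 1 + (A-1)^2/(2A) * ln((A-1)/(A+1))
xi = 1 + (95-1)^2/(2*95) * ln((95-1)/(95 +1))
xi = 0.020906

0.020906


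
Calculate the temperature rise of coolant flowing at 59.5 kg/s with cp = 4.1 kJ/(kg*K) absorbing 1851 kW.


dT = Q / (m_dot * cp)
dT = 1851 / (59.5 * 4.1)
dT = 7.5876 C

7.5876


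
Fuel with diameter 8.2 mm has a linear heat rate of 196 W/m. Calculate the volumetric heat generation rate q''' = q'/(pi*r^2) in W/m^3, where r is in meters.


r = D / 2 / 1000 = 8.2 / 2 / 1000 = 0.0041 m
q''' = q' / (pi * r^2)
q''' = 196 / (pi * 0.0041^2)
q''' = 3.7114e+06 W/m^3

3.7114e+06


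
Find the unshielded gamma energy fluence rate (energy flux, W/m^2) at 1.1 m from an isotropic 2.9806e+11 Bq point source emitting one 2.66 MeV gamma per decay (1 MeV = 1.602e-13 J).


psi = A * E * 1.602e-13 / (4*pi*r^2)
psi = 2.9806e+11 * 2.66 * 1.602e-13 / (4*pi*1.1^2)
psi = 0.0083532 W/m^2

0.0083532


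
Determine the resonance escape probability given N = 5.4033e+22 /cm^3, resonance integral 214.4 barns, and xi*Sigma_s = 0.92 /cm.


p = exp(-N * I * 1e-24 / (xi*Sigma_s))
p = exp(-5.4033e+22 * 214.4 * 1e-24 / 0.92)
p = 3.3990e-06

3.3990e-06


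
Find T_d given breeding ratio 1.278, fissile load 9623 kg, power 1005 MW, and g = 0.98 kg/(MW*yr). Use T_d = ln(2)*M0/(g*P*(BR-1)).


Breeding gain G = BR - 1 = 1.278 - 1 = 0.278
Fissile production rate = g * P * G = 0.98 * 1005 * 0.278 = 273.8022 kg/yr
T_d = ln(2) * M0 / (g * P * G)
T_d = ln(2) * 9623 / 273.8022 = 24.361 yr

24.361


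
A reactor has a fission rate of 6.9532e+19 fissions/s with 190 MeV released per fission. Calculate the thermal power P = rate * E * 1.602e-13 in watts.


P = fission_rate * E_MeV * 1.602e-13
P = 6.9532e+19 * 190 * 1.602e-13
P = 2.1164e+09 W

2.1164e+09


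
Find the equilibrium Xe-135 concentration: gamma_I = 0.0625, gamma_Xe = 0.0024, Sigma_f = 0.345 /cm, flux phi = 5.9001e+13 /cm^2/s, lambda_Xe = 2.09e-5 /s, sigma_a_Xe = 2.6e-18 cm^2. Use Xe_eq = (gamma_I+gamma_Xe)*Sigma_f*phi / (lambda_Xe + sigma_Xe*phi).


Xe_eq = (gamma_I + gamma_Xe) * Sigma_f * phi / (lambda_Xe + sigma_Xe * phi)
Numerator = (0.0625 + 0.0024) * 0.345 * 5.9001e+13 = 1.321062e+12
Denominator = 2.09e-5 + 2.6e-18 * 5.9001e+13 = 1.743026e-04
Xe_eq = 1.321062e+12 / 1.743026e-04 = 7.5791e+15 /cm^3

7.5791e+15


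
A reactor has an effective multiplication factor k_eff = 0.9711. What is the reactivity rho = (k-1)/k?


rho = (k_eff - 1) / k_eff
rho = (0.9711 - 1) / 0.9711
rho = -0.029760

-0.029760


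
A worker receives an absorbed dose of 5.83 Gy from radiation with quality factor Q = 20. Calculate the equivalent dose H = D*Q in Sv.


H = D * Q
H = 5.83 * 20
H = 116.60 Sv

116.60


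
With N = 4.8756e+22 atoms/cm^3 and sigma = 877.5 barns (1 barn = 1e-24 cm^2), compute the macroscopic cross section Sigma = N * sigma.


Sigma = N * sigma_barns * 1e-24
Sigma = 4.8756e+22 * 877.5 * 1e-24
Sigma = 42.783 /cm

42.783


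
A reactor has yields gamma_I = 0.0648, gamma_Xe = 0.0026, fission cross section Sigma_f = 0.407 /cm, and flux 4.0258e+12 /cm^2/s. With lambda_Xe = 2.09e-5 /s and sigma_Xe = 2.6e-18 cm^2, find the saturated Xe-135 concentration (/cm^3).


Xe_eq = (gamma_I + gamma_Xe) * Sigma_f * phi / (lambda_Xe + sigma_Xe * phi)
Numerator = (0.0648 + 0.0026) * 0.407 * 4.0258e+12 = 1.104349e+11
Denominator = 2.09e-5 + 2.6e-18 * 4.0258e+12 = 3.136708e-05
Xe_eq = 1.104349e+11 / 3.136708e-05 = 3.5207e+15 /cm^3

3.5207e+15


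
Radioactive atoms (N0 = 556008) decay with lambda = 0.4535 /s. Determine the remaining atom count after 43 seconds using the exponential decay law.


N = N0 * exp(-lambda * t)
N = 556008 * exp(-0.4535 * 43)
N = 0.0018885

0.0018885


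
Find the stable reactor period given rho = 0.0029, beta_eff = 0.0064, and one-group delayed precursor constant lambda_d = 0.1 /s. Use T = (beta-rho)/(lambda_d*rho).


T = (beta - rho) / (lambda_d * rho)
T = (0.0064 - 0.0029) / (0.1 * 0.0029)
T = 12.069 s

12.069


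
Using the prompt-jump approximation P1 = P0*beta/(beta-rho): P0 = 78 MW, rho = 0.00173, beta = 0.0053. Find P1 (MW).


P1/P0 = beta / (beta - rho)
P1/P0 = 0.0053 / (0.0053 - 0.00173) = 1.484594
P1 = 78 * 1.484594 = 115.80 MW

115.80


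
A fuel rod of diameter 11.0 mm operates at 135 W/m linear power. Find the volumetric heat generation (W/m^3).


r = D / 2 / 1000 = 11.0 / 2 / 1000 = 0.0055 m
q''' = q' / (pi * r^2)
q''' = 135 / (pi * 0.0055^2)
q''' = 1.4206e+06 W/m^3

1.4206e+06


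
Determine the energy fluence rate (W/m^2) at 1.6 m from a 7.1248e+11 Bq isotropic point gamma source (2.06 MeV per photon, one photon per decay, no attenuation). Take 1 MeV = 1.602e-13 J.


psi = A * E * 1.602e-13 / (4*pi*r^2)
psi = 7.1248e+11 * 2.06 * 1.602e-13 / (4*pi*1.6^2)
psi = 0.0073089 W/m^2

0.0073089


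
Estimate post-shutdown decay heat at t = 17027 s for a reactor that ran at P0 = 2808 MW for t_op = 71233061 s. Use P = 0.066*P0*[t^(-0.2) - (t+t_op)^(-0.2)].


P/P0 = 0.066 * [t^(-0.2) - (t + t_op)^(-0.2)]
P/P0 = 0.066 * [17027^(-0.2) - (17027 + 71233061)^(-0.2)]
P/P0 = 0.066 * [0.1424861 - 0.02688085] = 0.007629947
P = 2808 * 0.007629947 = 21.425 MW

21.425


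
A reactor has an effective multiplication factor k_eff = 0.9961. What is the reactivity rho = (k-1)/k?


rho = (k_eff - 1) / k_eff
rho = (0.9961 - 1) / 0.9961
rho = -0.0039153

-0.0039153


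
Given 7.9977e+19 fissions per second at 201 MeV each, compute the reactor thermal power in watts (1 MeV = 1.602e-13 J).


P = fission_rate * E_MeV * 1.602e-13
P = 7.9977e+19 * 201 * 1.602e-13
P = 2.5753e+09 W

2.5753e+09


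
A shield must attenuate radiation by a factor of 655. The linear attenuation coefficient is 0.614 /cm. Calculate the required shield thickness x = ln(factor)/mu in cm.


x = ln(factor) / mu
x = ln(655) / 0.614
x = 10.561 cm

10.561


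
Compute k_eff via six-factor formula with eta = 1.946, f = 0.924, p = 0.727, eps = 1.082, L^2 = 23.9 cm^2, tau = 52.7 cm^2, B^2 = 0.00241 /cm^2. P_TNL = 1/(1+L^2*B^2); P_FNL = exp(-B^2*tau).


k_inf = eta*f*p*eps = 1.946*0.924*0.727*1.082 = 1.414414
P_TNL = 1/(1 + L^2*B^2) = 1/(1 + 23.9*0.00241) = 0.9455380
P_FNL = exp(-B^2*tau) = exp(-0.00241*52.7) = 0.8807275
k_eff = k_inf * P_TNL * P_FNL = 1.414414 * 0.9455380 * 0.8807275
k_eff = 1.1779

1.1779


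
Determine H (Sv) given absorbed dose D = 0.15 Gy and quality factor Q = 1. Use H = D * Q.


H = D * Q
H = 0.15 * 1
H = 0.15000 Sv

0.15000


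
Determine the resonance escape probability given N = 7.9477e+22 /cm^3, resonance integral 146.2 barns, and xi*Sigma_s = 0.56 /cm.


p = exp(-N * I * 1e-24 / (xi*Sigma_s))
p = exp(-7.9477e+22 * 146.2 * 1e-24 / 0.56)
p = 9.7442e-10

9.7442e-10


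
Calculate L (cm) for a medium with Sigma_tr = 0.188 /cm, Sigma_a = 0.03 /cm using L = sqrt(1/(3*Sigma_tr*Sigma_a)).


D = 1 / (3 * Sigma_tr) = 1 / (3 * 0.188) = 1.773050 cm
L = sqrt(D / Sigma_a)
L = sqrt(1.773050 / 0.03)
L = 7.6878 cm

7.6878


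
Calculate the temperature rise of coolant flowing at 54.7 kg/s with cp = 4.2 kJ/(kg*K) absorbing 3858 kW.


dT = Q / (m_dot * cp)
dT = 3858 / (54.7 * 4.2)
dT = 16.793 C

16.793


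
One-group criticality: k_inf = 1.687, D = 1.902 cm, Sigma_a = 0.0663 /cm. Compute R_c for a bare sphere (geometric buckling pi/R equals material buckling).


L^2 = D / Sigma_a = 1.902 / 0.0663 = 28.68778 cm^2
B_m^2 = (k_inf - 1) / L^2 = (1.687 - 1) / 28.68778 = 0.02394748 /cm^2
For a bare sphere: B_g = pi/R, so R_c = pi / sqrt(B_m^2)
R_c = pi / sqrt(0.02394748) = 20.301 cm

20.301


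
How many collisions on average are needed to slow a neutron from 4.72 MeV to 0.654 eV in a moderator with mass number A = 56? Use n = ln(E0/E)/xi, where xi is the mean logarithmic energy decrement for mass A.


xi = 1 + (A-1)^2/(2A)*ln((A-1)/(A+1)) = 0.03529286 (for A = 56)
n = ln(E0/E) / xi
n = ln(4.72e6 / 0.654) / 0.03529286
n = ln(7.217125e+06) / 0.03529286 = 447.46

447.46


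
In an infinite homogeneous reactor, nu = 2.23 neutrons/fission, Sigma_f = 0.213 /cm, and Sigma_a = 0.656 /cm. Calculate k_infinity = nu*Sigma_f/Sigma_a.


k_inf = nu * Sigma_f / Sigma_a
k_inf = 2.23 * 0.213 / 0.656
k_inf = 0.72407

0.72407


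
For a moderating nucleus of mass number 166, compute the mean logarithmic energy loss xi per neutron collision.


xi = 1 + (A-1)^2/(2A) * ln((A-1)/(A+1))
xi = 1 + (166-1)^2/(2*166) * ln((166-1)/(166 +1))
xi = 0.012000

0.012000


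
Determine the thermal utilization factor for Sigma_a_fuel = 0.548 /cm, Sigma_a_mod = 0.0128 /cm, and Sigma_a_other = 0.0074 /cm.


f = Sigma_a_fuel / (Sigma_a_fuel + Sigma_a_mod + Sigma_a_other)
f = 0.548 / (0.548 + 0.0128 + 0.0074)
f = 0.96445

0.96445


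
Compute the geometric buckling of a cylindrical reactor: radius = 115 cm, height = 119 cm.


B^2 = (2.405/R)^2 + (pi/H)^2
B^2 = (2.405/115)^2 + (pi/119)^2
B^2 = 0.0011343 /cm^2

0.0011343


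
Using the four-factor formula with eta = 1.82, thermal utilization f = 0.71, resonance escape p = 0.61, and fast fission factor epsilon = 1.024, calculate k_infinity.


k_inf = eta * f * p * epsilon
k_inf = 1.82 * 0.71 * 0.61 * 1.024
k_inf = 0.80716

0.80716


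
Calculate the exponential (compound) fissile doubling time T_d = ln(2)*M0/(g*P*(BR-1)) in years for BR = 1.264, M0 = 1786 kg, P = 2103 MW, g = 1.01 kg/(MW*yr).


Breeding gain G = BR - 1 = 1.264 - 1 = 0.264
Fissile production rate = g * P * G = 1.01 * 2103 * 0.264 = 560.74392 kg/yr
T_d = ln(2) * M0 / (g * P * G)
T_d = ln(2) * 1786 / 560.74392 = 2.2077 yr

2.2077


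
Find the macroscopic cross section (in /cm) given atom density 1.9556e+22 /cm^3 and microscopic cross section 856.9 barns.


Sigma = N * sigma_barns * 1e-24
Sigma = 1.9556e+22 * 856.9 * 1e-24
Sigma = 16.758 /cm

16.758


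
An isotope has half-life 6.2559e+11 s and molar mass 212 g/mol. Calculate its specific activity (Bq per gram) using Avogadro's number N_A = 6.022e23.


lambda = ln(2) / t_half = ln(2) / 6.2559e+11 = 1.107990e-12 /s
SA = lambda * N_A / M
SA = 1.107990e-12 * 6.022e23 / 212
SA = 3.1473e+09 Bq/g

3.1473e+09


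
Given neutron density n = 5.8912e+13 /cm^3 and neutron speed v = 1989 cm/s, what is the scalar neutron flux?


phi = n * v
phi = 5.8912e+13 * 1989
phi = 1.1718e+17 /cm^2/s

1.1718e+17


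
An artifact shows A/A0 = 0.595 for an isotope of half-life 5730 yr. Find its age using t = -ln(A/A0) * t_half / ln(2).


lambda = ln(2) / t_half = ln(2) / 5730 = 1.209681e-04 /yr
t = -ln(A/A0) / lambda
t = -ln(0.595) / 1.209681e-04
t = 4292.0 yr

4292.0


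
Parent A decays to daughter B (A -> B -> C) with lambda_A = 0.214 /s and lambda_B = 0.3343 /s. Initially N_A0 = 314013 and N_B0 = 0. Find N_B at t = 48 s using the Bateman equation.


N_B(t) = lambda_A * N_A0 / (lambda_B - lambda_A) * [exp(-lambda_A*t) - exp(-lambda_B*t)]
exp(-0.214*48) = 3.458813e-05; exp(-0.3343*48) = 1.074328e-07
N_B = 0.214 * 314013 / (0.3343 - 0.214) * (3.458813e-05 - 1.074328e-07)
N_B = 19.261

19.261


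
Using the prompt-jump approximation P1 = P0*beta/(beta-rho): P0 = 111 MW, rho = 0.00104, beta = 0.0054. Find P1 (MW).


P1/P0 = beta / (beta - rho)
P1/P0 = 0.0054 / (0.0054 - 0.00104) = 1.238532
P1 = 111 * 1.238532 = 137.48 MW

137.48


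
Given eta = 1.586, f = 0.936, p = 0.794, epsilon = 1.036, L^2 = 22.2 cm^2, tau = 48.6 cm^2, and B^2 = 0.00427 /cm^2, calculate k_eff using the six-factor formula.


k_inf = eta*f*p*eps = 1.586*0.936*0.794*1.036 = 1.221123
P_TNL = 1/(1 + L^2*B^2) = 1/(1 + 22.2*0.00427) = 0.9134138
P_FNL = exp(-B^2*tau) = exp(-0.00427*48.6) = 0.8125954
k_eff = k_inf * P_TNL * P_FNL = 1.221123 * 0.9134138 * 0.8125954
k_eff = 0.90636

0.90636


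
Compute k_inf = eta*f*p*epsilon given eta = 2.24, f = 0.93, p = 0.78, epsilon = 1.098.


k_inf = eta * f * p * epsilon
k_inf = 2.24 * 0.93 * 0.78 * 1.098
k_inf = 1.7841

1.7841


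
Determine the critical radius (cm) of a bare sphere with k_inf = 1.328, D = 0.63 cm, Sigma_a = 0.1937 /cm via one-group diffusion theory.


L^2 = D / Sigma_a = 0.63 / 0.1937 = 3.252452 cm^2
B_m^2 = (k_inf - 1) / L^2 = (1.328 - 1) / 3.252452 = 0.1008470 /cm^2
For a bare sphere: B_g = pi/R, so R_c = pi / sqrt(B_m^2)
R_c = pi / sqrt(0.1008470) = 9.8928 cm

9.8928


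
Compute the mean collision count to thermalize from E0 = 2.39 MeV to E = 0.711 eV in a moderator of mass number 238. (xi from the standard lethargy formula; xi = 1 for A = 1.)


xi = 1 + (A-1)^2/(2A)*ln((A-1)/(A+1)) = 0.008379872 (for A = 238)
n = ln(E0/E) / xi
n = ln(2.39e6 / 0.711) / 0.008379872
n = ln(3.361463e+06) / 0.008379872 = 1793.3

1793.3


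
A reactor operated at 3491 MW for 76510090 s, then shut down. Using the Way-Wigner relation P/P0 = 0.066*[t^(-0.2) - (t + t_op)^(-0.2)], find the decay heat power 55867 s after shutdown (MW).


P/P0 = 0.066 * [t^(-0.2) - (t + t_op)^(-0.2)]
P/P0 = 0.066 * [55867^(-0.2) - (55867 + 76510090)^(-0.2)]
P/P0 = 0.066 * [0.1123489 - 0.02649677] = 0.005666241
P = 3491 * 0.005666241 = 19.781 MW

19.781


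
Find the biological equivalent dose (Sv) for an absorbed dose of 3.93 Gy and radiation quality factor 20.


H = D * Q
H = 3.93 * 20
H = 78.600 Sv

78.600


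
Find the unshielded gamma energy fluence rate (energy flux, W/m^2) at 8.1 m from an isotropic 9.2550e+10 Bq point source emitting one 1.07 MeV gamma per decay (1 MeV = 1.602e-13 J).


psi = A * E * 1.602e-13 / (4*pi*r^2)
psi = 9.2550e+10 * 1.07 * 1.602e-13 / (4*pi*8.1^2)
psi = 1.9242e-05 W/m^2

1.9242e-05


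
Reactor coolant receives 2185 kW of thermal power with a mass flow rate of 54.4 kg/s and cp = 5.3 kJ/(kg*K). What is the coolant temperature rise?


dT = Q / (m_dot * cp)
dT = 2185 / (54.4 * 5.3)
dT = 7.5784 C

7.5784


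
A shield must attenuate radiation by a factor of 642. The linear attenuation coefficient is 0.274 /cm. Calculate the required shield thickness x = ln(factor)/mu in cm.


x = ln(factor) / mu
x = ln(642) / 0.274
x = 23.593 cm

23.593


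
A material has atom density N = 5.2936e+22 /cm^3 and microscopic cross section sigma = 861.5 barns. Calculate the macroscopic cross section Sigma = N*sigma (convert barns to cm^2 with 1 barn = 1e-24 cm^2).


Sigma = N * sigma_barns * 1e-24
Sigma = 5.2936e+22 * 861.5 * 1e-24
Sigma = 45.604 /cm

45.604


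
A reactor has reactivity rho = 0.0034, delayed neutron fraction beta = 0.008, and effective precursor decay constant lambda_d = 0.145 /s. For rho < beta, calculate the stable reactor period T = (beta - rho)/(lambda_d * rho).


T = (beta - rho) / (lambda_d * rho)
T = (0.008 - 0.0034) / (0.145 * 0.0034)
T = 9.3306 s

9.3306


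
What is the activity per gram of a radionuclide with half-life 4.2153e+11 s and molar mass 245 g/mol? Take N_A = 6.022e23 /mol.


lambda = ln(2) / t_half = ln(2) / 4.2153e+11 = 1.644360e-12 /s
SA = lambda * N_A / M
SA = 1.644360e-12 * 6.022e23 / 245
SA = 4.0418e+09 Bq/g

4.0418e+09


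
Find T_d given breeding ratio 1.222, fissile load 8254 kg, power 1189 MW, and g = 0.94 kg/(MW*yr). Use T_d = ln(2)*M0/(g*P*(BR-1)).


Breeding gain G = BR - 1 = 1.222 - 1 = 0.222
Fissile production rate = g * P * G = 0.94 * 1189 * 0.222 = 248.12052 kg/yr
T_d = ln(2) * M0 / (g * P * G)
T_d = ln(2) * 8254 / 248.12052 = 23.058 yr

23.058


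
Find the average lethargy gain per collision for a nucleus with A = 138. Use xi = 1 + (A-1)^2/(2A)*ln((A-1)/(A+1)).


xi = 1 + (A-1)^2/(2A) * ln((A-1)/(A+1))
xi = 1 + (138-1)^2/(2*138) * ln((138-1)/(138 +1))
xi = 0.014423

0.014423


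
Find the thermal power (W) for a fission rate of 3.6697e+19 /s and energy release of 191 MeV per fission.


P = fission_rate * E_MeV * 1.602e-13
P = 3.6697e+19 * 191 * 1.602e-13
P = 1.1229e+09 W

1.1229e+09


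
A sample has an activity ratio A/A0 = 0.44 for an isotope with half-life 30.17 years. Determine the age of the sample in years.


lambda = ln(2) / t_half = ln(2) / 30.17 = 0.02297472 /yr
t = -ln(A/A0) / lambda
t = -ln(0.44) / 0.02297472
t = 35.734 yr

35.734


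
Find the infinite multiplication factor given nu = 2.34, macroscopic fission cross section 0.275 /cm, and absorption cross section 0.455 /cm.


k_inf = nu * Sigma_f / Sigma_a
k_inf = 2.34 * 0.275 / 0.455
k_inf = 1.4143

1.4143


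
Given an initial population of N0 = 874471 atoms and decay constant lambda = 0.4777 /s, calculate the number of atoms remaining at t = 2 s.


N = N0 * exp(-lambda * t)
N = 874471 * exp(-0.4777 * 2)
N = 336372

336372


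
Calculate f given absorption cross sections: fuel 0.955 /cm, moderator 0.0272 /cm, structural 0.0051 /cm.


f = Sigma_a_fuel / (Sigma_a_fuel + Sigma_a_mod + Sigma_a_other)
f = 0.955 / (0.955 + 0.0272 + 0.0051)
f = 0.96728

0.96728


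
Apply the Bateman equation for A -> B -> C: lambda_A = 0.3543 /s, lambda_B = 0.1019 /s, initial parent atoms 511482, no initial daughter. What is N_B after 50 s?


N_B(t) = lambda_A * N_A0 / (lambda_B - lambda_A) * [exp(-lambda_A*t) - exp(-lambda_B*t)]
exp(-0.3543*50) = 2.025225e-08; exp(-0.1019*50) = 0.006127307
N_B = 0.3543 * 511482 / (0.1019 - 0.3543) * (2.025225e-08 - 0.006127307)
N_B = 4399.3

4399.3


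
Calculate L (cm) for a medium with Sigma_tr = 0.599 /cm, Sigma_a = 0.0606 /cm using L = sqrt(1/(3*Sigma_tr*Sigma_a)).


D = 1 / (3 * Sigma_tr) = 1 / (3 * 0.599) = 0.5564830 cm
L = sqrt(D / Sigma_a)
L = sqrt(0.5564830 / 0.0606)
L = 3.0303 cm

3.0303


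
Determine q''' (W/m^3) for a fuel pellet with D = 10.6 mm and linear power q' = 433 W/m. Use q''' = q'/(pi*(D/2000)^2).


r = D / 2 / 1000 = 10.6 / 2 / 1000 = 0.0053 m
q''' = q' / (pi * r^2)
q''' = 433 / (pi * 0.0053^2)
q''' = 4.9067e+06 W/m^3

4.9067e+06


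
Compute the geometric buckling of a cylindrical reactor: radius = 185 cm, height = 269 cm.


B^2 = (2.405/R)^2 + (pi/H)^2
B^2 = (2.405/185)^2 + (pi/269)^2
B^2 = 3.0539e-04 /cm^2

3.0539e-04


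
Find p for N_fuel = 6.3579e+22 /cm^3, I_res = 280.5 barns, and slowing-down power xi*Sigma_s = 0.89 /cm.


p = exp(-N * I * 1e-24 / (xi*Sigma_s))
p = exp(-6.3579e+22 * 280.5 * 1e-24 / 0.89)
p = 1.9841e-09

1.9841e-09


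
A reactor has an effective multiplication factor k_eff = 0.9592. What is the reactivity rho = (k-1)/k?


rho = (k_eff - 1) / k_eff
rho = (0.9592 - 1) / 0.9592
rho = -0.042535

-0.042535


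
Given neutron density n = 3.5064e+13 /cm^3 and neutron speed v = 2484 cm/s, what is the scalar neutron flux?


phi = n * v
phi = 3.5064e+13 * 2484
phi = 8.7099e+16 /cm^2/s

8.7099e+16


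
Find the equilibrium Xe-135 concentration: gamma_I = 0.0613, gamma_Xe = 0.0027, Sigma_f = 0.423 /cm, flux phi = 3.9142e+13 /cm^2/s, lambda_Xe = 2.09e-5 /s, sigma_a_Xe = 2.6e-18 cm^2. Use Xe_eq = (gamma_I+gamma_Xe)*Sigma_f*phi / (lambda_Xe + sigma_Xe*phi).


Xe_eq = (gamma_I + gamma_Xe) * Sigma_f * phi / (lambda_Xe + sigma_Xe * phi)
Numerator = (0.0613 + 0.0027) * 0.423 * 3.9142e+13 = 1.059652e+12
Denominator = 2.09e-5 + 2.6e-18 * 3.9142e+13 = 1.226692e-04
Xe_eq = 1.059652e+12 / 1.226692e-04 = 8.6383e+15 /cm^3

8.6383e+15


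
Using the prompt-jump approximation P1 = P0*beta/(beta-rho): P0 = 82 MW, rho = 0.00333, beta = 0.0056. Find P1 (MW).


P1/P0 = beta / (beta - rho)
P1/P0 = 0.0056 / (0.0056 - 0.00333) = 2.466960
P1 = 82 * 2.466960 = 202.29 MW

202.29


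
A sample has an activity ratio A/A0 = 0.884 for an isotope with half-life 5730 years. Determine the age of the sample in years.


lambda = ln(2) / t_half = ln(2) / 5730 = 1.209681e-04 /yr
t = -ln(A/A0) / lambda
t = -ln(0.884) / 1.209681e-04
t = 1019.3 yr

1019.3


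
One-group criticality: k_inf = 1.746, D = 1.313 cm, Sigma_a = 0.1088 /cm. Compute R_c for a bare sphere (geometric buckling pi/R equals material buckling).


L^2 = D / Sigma_a = 1.313 / 0.1088 = 12.06801 cm^2
B_m^2 = (k_inf - 1) / L^2 = (1.746 - 1) / 12.06801 = 0.06181632 /cm^2
For a bare sphere: B_g = pi/R, so R_c = pi / sqrt(B_m^2)
R_c = pi / sqrt(0.06181632) = 12.636 cm

12.636


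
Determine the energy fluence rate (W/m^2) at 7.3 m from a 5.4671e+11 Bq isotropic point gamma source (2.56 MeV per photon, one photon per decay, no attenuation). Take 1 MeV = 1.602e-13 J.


psi = A * E * 1.602e-13 / (4*pi*r^2)
psi = 5.4671e+11 * 2.56 * 1.602e-13 / (4*pi*7.3^2)
psi = 3.3481e-04 W/m^2

3.3481e-04


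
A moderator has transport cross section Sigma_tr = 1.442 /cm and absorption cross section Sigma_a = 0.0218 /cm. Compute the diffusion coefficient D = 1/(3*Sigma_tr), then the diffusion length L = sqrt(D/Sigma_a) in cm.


D = 1 / (3 * Sigma_tr) = 1 / (3 * 1.442) = 0.2311604 cm
L = sqrt(D / Sigma_a)
L = sqrt(0.2311604 / 0.0218)
L = 3.2563 cm

3.2563


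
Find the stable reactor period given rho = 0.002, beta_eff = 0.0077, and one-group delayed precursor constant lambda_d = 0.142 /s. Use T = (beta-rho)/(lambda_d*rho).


T = (beta - rho) / (lambda_d * rho)
T = (0.0077 - 0.002) / (0.142 * 0.002)
T = 20.070 s

20.070


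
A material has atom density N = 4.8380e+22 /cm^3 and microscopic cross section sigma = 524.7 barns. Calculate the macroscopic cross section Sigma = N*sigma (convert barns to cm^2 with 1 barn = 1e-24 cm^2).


Sigma = N * sigma_barns * 1e-24
Sigma = 4.8380e+22 * 524.7 * 1e-24
Sigma = 25.385 /cm

25.385


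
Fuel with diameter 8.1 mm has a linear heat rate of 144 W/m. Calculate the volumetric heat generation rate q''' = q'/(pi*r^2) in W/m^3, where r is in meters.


r = D / 2 / 1000 = 8.1 / 2 / 1000 = 0.00405 m
q''' = q' / (pi * r^2)
q''' = 144 / (pi * 0.00405^2)
q''' = 2.7945e+06 W/m^3

2.7945e+06


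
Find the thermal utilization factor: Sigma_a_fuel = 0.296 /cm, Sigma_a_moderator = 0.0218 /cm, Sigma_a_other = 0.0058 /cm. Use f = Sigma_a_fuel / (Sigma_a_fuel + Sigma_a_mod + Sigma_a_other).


f = Sigma_a_fuel / (Sigma_a_fuel + Sigma_a_mod + Sigma_a_other)
f = 0.296 / (0.296 + 0.0218 + 0.0058)
f = 0.91471

0.91471


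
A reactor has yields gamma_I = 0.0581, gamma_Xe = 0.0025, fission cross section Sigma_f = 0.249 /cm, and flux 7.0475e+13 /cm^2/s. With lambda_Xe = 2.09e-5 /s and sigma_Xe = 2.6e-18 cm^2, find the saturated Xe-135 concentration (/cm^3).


Xe_eq = (gamma_I + gamma_Xe) * Sigma_f * phi / (lambda_Xe + sigma_Xe * phi)
Numerator = (0.0581 + 0.0025) * 0.249 * 7.0475e+13 = 1.063425e+12
Denominator = 2.09e-5 + 2.6e-18 * 7.0475e+13 = 2.041350e-04
Xe_eq = 1.063425e+12 / 2.041350e-04 = 5.2094e+15 /cm^3

5.2094e+15


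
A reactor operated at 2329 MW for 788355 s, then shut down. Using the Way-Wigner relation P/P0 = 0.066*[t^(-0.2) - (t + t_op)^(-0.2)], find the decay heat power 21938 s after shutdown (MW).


P/P0 = 0.066 * [t^(-0.2) - (t + t_op)^(-0.2)]
P/P0 = 0.066 * [21938^(-0.2) - (21938 + 788355)^(-0.2)]
P/P0 = 0.066 * [0.1354443 - 0.06580692] = 0.004596067
P = 2329 * 0.004596067 = 10.704 MW

10.704


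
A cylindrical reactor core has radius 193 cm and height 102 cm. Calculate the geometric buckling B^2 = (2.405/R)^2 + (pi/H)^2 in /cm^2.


B^2 = (2.405/R)^2 + (pi/H)^2
B^2 = (2.405/193)^2 + (pi/102)^2
B^2 = 0.0011039 /cm^2

0.0011039


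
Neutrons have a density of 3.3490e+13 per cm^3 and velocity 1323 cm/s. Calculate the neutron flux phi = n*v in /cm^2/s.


phi = n * v
phi = 3.3490e+13 * 1323
phi = 4.4307e+16 /cm^2/s

4.4307e+16


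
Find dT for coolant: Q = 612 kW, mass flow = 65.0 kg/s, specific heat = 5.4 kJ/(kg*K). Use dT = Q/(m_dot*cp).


dT = Q / (m_dot * cp)
dT = 612 / (65.0 * 5.4)
dT = 1.7436 C

1.7436


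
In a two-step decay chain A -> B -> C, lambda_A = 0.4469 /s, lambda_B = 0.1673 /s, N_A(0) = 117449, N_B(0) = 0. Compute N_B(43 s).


N_B(t) = lambda_A * N_A0 / (lambda_B - lambda_A) * [exp(-lambda_A*t) - exp(-lambda_B*t)]
exp(-0.4469*43) = 4.511212e-09; exp(-0.1673*43) = 7.511539e-04
N_B = 0.4469 * 117449 / (0.1673 - 0.4469) * (4.511212e-09 - 7.511539e-04)
N_B = 141.01

141.01


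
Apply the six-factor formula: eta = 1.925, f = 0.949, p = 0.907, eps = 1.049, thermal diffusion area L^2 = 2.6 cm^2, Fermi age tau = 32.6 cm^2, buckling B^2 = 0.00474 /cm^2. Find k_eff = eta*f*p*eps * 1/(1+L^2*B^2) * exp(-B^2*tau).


k_inf = eta*f*p*eps = 1.925*0.949*0.907*1.049 = 1.738120
P_TNL = 1/(1 + L^2*B^2) = 1/(1 + 2.6*0.00474) = 0.9878260
P_FNL = exp(-B^2*tau) = exp(-0.00474*32.6) = 0.8568229
k_eff = k_inf * P_TNL * P_FNL = 1.738120 * 0.9878260 * 0.8568229
k_eff = 1.4711

1.4711


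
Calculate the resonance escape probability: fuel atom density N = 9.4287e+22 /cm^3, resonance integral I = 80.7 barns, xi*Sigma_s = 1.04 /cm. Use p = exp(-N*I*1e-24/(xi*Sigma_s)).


p = exp(-N * I * 1e-24 / (xi*Sigma_s))
p = exp(-9.4287e+22 * 80.7 * 1e-24 / 1.04)
p = 6.6461e-04

6.6461e-04


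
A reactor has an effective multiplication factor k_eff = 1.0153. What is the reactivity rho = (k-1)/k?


rho = (k_eff - 1) / k_eff
rho = (1.0153 - 1) / 1.0153
rho = 0.015069

0.015069


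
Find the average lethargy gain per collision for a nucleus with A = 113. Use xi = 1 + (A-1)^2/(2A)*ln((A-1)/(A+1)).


xi = 1 + (A-1)^2/(2A) * ln((A-1)/(A+1))
xi = 1 + (113-1)^2/(2*113) * ln((113-1)/(113 +1))
xi = 0.017595

0.017595


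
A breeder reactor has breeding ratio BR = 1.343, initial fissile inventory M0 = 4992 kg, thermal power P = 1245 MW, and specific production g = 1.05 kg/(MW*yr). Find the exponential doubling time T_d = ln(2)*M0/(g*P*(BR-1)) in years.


Breeding gain G = BR - 1 = 1.343 - 1 = 0.343
Fissile production rate = g * P * G = 1.05 * 1245 * 0.343 = 448.38675 kg/yr
T_d = ln(2) * M0 / (g * P * G)
T_d = ln(2) * 4992 / 448.38675 = 7.7170 yr

7.7170


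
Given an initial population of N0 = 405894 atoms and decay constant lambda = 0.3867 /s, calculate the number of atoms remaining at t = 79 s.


N = N0 * exp(-lambda * t)
N = 405894 * exp(-0.3867 * 79)
N = 2.1929e-08

2.1929e-08


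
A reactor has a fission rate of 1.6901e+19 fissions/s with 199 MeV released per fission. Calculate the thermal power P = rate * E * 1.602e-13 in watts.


P = fission_rate * E_MeV * 1.602e-13
P = 1.6901e+19 * 199 * 1.602e-13
P = 5.3880e+08 W

5.3880e+08


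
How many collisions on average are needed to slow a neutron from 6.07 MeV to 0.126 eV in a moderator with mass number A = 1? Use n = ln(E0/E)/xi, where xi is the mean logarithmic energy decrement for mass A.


xi = 1 + (A-1)^2/(2A)*ln((A-1)/(A+1)) = 1 (for A = 1)
n = ln(E0/E) / xi
n = ln(6.07e6 / 0.126) / 1
n = ln(4.817460e+07) / 1 = 17.690

17.690


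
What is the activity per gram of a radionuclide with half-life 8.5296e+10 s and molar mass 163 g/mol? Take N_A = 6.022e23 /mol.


lambda = ln(2) / t_half = ln(2) / 8.5296e+10 = 8.126374e-12 /s
SA = lambda * N_A / M
SA = 8.126374e-12 * 6.022e23 / 163
SA = 3.0023e+10 Bq/g

3.0023e+10


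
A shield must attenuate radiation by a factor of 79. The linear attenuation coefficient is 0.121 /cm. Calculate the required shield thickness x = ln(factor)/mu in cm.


x = ln(factor) / mu
x = ln(79) / 0.121
x = 36.111 cm

36.111


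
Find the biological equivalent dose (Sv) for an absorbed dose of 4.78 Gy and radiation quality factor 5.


H = D * Q
H = 4.78 * 5
H = 23.900 Sv

23.900
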